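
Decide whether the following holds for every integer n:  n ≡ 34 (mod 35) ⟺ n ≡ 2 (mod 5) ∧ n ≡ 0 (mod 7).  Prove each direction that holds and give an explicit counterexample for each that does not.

Neither direction holds.

(⟹) This fails: n = 34 gives 34 ≡ 34 (mod 35) but 34 ≡ 4 (mod 5), so the conjunction on the right does not hold.

(⟸) This fails: n = 7 satisfies both congruences on the right (7 ≡ 2 mod 5 and 7 ≡ 0 mod 7) yet 7 ≡ 7 (mod 35), not 34.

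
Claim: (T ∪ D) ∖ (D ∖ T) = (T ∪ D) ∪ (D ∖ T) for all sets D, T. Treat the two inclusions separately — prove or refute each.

The sets are not equal: only the forward inclusion holds.

(⊆) Let x ∈ (T ∪ D) ∖ (D ∖ T). Then either x ∈ T and x ∉ D; or x ∈ D ∩ T. In each case x ∈ (T ∪ D) ∪ (D ∖ T), so (T ∪ D) ∖ (D ∖ T) ⊆ (T ∪ D) ∪ (D ∖ T).

(⊇) This inclusion fails. Take D = {1}, T = ∅; then 1 ∈ (T ∪ D) ∪ (D ∖ T) but 1 ∉ (T ∪ D) ∖ (D ∖ T).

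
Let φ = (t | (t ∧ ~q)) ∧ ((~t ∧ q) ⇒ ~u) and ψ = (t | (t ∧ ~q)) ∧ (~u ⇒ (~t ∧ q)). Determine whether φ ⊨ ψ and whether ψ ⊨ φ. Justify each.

(→) This fails. Under u = F, q = F, t = T, the left side is true but the right side is false.

(←) Assume the antecedent. If u is true, the antecedent forces (u = T, q = F, t = T) or (u = T, q = T, t = T), and the consequent holds there. If u is false, the antecedent cannot hold. Either way the consequent holds.

Not equivalent: only (⇐) holds.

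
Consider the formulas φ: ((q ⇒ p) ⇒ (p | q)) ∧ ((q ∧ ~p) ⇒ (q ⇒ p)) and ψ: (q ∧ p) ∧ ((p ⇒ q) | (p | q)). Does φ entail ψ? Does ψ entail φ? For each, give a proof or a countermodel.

[⇐] Assume the antecedent. If p is true, the consequent reduces to true regardless of the other variables. If p is false, the antecedent cannot hold. Either way the consequent holds.

[⇒] This fails. Under p = T, q = F, the left side is true but the right side is false.

(⇒) fails; (⇐) holds.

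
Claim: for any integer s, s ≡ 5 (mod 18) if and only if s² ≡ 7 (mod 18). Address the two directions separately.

(→) Suppose s ≡ 5 (mod 18). Write s = 18j + 5. Then (18j + 5)² = 324j² + 180j + 25 = 18(18j² + 10j + 1) + 7, so s² ≡ 7 (mod 18).

(←) This fails: take s = 13. Then 13² = 169 ≡ 7 (mod 18), yet 13 ≡ 13 (mod 18), not 5.

(⇒) holds; (⇐) fails.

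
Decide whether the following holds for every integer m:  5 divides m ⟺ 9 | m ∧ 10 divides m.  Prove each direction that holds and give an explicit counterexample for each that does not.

(⇒) This fails: take m = 5. Certainly 5 ∣ 5, but 9 ∤ 5.

(⇐) Suppose 9 ∣ m and 10 ∣ m. Any common multiple of 9 and 10 is a multiple of their lcm; here gcd(9, 10) = 1, so lcm(9, 10) = 9·10 = 90, so 90 ∣ m. Since 5 ∣ 90, it follows that 5 ∣ m.

(⇒) fails; (⇐) holds.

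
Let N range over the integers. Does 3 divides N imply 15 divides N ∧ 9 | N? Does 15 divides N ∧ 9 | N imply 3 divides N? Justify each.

(→) This fails: take N = 3. Certainly 3 ∣ 3, but 15 ∤ 3.

(←) Suppose 15 ∣ N and 9 ∣ N. Any common multiple of 15 and 9 is a multiple of their lcm; here lcm(15, 9) = 15·9/gcd(15, 9) = 135/3 = 45, so 45 ∣ N. Since 3 ∣ 45, it follows that 3 ∣ N.

(⇒) fails; (⇐) holds.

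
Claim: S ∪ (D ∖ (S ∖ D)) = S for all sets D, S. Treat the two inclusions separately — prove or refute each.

(⟹) This inclusion fails. Take D = {1}, S = ∅; then 1 ∈ S ∪ (D ∖ (S ∖ D)) but 1 ∉ S.

(⟸) Let x ∈ S. Then either x ∈ S and x ∉ D; or x ∈ D ∩ S. In each case x ∈ S ∪ (D ∖ (S ∖ D)), so S ⊆ S ∪ (D ∖ (S ∖ D)).

(⊆) fails; (⊇) holds.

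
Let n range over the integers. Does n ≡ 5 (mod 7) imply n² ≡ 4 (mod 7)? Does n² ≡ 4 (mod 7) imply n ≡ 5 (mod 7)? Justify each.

Not equivalent: only (⇒) holds.

Forward direction. Suppose n ≡ 5 (mod 7). Write n = 7j + 5. Then (7j + 5)² = 49j² + 70j + 25 = 7(7j² + 10j + 3) + 4, so n² ≡ 4 (mod 7).

Converse. This fails: take n = 2. Then 2² = 4 ≡ 4 (mod 7), yet 2 ≡ 2 (mod 7), not 5.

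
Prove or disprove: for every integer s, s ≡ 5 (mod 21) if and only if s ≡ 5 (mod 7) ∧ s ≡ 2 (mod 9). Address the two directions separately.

Not equivalent: only (⇐) holds.

[⇒] This fails: s = 26 gives 26 ≡ 5 (mod 21) but 26 ≡ 8 (mod 9), so the conjunction on the right does not hold.

[⇐] Conversely, if s ≡ 5 (mod 7) and s ≡ 2 (mod 9), then by the Chinese remainder theorem s ≡ 47 (mod 63). Since 47 ≡ 5 (mod 21) and 21 ∣ 63, we get s ≡ 5 (mod 21).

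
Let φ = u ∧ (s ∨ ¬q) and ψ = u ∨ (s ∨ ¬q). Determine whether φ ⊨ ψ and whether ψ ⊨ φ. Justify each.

The forward direction holds; the converse fails.

(⟸) This fails. Under s = F, q = F, u = F, the left side is false but the right side is true.

(⟹) Assume the antecedent. If s is true, u ∨ (s ∨ ¬q) reduces to true regardless of the other variables. If s is false, the antecedent forces (s = F, q = F, u = T), and u ∨ (s ∨ ¬q) holds there. Either way u ∨ (s ∨ ¬q) holds.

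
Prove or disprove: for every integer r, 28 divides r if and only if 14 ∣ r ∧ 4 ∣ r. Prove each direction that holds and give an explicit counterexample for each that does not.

(⟹) If 28 ∣ r, write r = 28q. Since 28 = 2·14, r = 14·(2q), so 14 ∣ r; and since 28 = 7·4, r = 4·(7q), so 4 ∣ r.

(⟸) Suppose 14 ∣ r and 4 ∣ r. Any common multiple of 14 and 4 is a multiple of their lcm; here lcm(14, 4) = 14·4/gcd(14, 4) = 56/2 = 28, so 28 ∣ r.

Both directions hold; the statement is true.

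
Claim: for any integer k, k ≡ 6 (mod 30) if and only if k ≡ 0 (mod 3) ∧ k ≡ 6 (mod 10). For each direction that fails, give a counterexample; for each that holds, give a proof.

The biconditional holds.

(→) Suppose k ≡ 6 (mod 30); write k = 30j + 6. Since 3 ∣ 30, reducing mod 3 gives k ≡ 6 ≡ 0 (mod 3); since 10 ∣ 30, reducing mod 10 gives k ≡ 6 (mod 10).

(←) Conversely, if k ≡ 0 (mod 3) and k ≡ 6 (mod 10), then by the Chinese remainder theorem k ≡ 6 (mod 30). This is exactly k ≡ 6 (mod 30).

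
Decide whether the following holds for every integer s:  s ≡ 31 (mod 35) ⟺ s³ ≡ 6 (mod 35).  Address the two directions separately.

Only the forward implication holds.

[⇒] Suppose s ≡ 31 (mod 35). Write s = 35j + 31. Then (35j + 31)³ = 42875j³ + 113925j² + 100905j + 29791 = 35(1225j³ + 3255j² + 2883j + 851) + 6, so s³ ≡ 6 (mod 35).

[⇐] This fails: take s = 6. Then 6³ = 216 ≡ 6 (mod 35), yet 6 ≡ 6 (mod 35), not 31.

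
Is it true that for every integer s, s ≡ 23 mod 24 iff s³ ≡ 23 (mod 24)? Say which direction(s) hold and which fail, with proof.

Both implications hold.

Converse. Suppose s³ ≡ 23 (mod 24). The only residue r in {0, …, 23} with r³ ≡ 23 (mod 24) is r = 23, so s ≡ 23 (mod 24).

Forward direction. Suppose s ≡ 23 mod 24. Write s = 24j + 23. Then (24j + 23)³ = 13824j³ + 39744j² + 38088j + 12167 = 24(576j³ + 1656j² + 1587j + 506) + 23, so s³ ≡ 23 (mod 24).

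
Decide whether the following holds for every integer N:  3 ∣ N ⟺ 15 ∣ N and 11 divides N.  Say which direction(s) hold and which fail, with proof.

Forward direction. This fails: take N = 3. Certainly 3 ∣ 3, but 15 ∤ 3.

Converse. Suppose 15 ∣ N and 11 ∣ N. Any common multiple of 15 and 11 is a multiple of their lcm; here gcd(15, 11) = 1, so lcm(15, 11) = 15·11 = 165, so 165 ∣ N. Since 3 ∣ 165, it follows that 3 ∣ N.

(⇒) fails; (⇐) holds.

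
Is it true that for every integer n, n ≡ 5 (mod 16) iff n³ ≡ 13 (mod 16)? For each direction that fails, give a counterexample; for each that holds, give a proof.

Both directions hold; the statement is true.

(⟹) Suppose n ≡ 5 (mod 16). Write n = 16j + 5. Then (16j + 5)³ = 4096j³ + 3840j² + 1200j + 125 = 16(256j³ + 240j² + 75j + 7) + 13, so n³ ≡ 13 (mod 16).

(⟸) Conversely, suppose n³ ≡ 13 (mod 16). The only residue r in {0, …, 15} with r³ ≡ 13 (mod 16) is r = 5, so n ≡ 5 (mod 16).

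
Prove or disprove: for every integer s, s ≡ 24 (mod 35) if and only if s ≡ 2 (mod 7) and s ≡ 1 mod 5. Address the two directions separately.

Both directions fail.

(⇒) This fails: s = 24 gives 24 ≡ 24 (mod 35) but 24 ≡ 3 (mod 7), so the conjunction on the right does not hold.

(⇐) This fails: s = 16 satisfies both congruences on the right (16 ≡ 2 mod 7 and 16 ≡ 1 mod 5) yet 16 ≡ 16 (mod 35), not 24.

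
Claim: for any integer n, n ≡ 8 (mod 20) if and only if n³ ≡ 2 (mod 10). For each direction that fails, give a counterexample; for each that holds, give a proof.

Not equivalent: only (⇒) holds.

(⟹) Suppose n ≡ 8 (mod 20). Then n³ ≡ 8³ = 512 (mod 20), and since 10 ∣ 20, also n³ ≡ 2 (mod 10).

(⟸) This fails: take n = 18. Then 18³ = 5832 ≡ 2 (mod 10), yet 18 ≡ 18 (mod 20), not 8.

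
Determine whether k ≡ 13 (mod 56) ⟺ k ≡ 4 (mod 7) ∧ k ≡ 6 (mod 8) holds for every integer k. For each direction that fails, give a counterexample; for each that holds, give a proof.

Neither implication holds.

(⇒) This fails: k = 13 gives 13 ≡ 13 (mod 56) but 13 ≡ 6 (mod 7), so the conjunction on the right does not hold.

(⇐) This fails: k = 46 satisfies both congruences on the right (46 ≡ 4 mod 7 and 46 ≡ 6 mod 8) yet 46 ≡ 46 (mod 56), not 13.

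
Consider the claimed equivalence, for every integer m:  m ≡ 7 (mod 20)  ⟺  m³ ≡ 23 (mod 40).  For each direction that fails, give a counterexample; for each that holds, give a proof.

(⇒) fails; (⇐) holds.

(⇒) This fails: take m = 27. Then 27 ≡ 7 (mod 20), but 27³ = 19683 ≡ 3 (mod 40), not 23.

(⇐) Conversely, the residues r modulo 40 with r³ ≡ 23 (mod 40) are exactly {7}, and each is ≡ 7 (mod 20).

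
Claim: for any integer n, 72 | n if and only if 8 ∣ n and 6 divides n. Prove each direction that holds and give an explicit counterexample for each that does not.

Not equivalent: only (⇒) holds.

(→) If 72 ∣ n, write n = 72q. Since 72 = 9·8, n = 8·(9q), so 8 ∣ n; and since 72 = 12·6, n = 6·(12q), so 6 ∣ n.

(←) This fails: take n = 24. Both 8 ∣ 24 and 6 ∣ 24, yet 24 is not a multiple of 72 (since 24 = 0·72 + 24), so 72 ∤ 24.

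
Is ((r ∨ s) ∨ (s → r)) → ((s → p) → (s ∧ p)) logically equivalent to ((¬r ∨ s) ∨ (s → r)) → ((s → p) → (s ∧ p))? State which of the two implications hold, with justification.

[⇐] Assume the antecedent. If r is true, the antecedent forces (r = T, p = F, s = T) or (r = T, p = T, s = T), and the consequent holds there. If r is false, the antecedent forces (r = F, p = F, s = T) or (r = F, p = T, s = T), and the consequent holds there. Either way the consequent holds.

[⇒] Assume the antecedent. If r is true, the antecedent forces (r = T, p = F, s = T) or (r = T, p = T, s = T), and the consequent holds there. If r is false, the antecedent forces (r = F, p = F, s = T) or (r = F, p = T, s = T), and the consequent holds there. Either way the consequent holds.

Both directions hold; the statement is true.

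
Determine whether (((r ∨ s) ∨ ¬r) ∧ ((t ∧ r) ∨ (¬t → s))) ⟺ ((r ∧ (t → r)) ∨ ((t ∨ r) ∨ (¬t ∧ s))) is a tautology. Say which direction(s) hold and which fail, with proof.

[⇒] Assume the antecedent. If s is true, the consequent reduces to true regardless of the other variables. If s is false, the antecedent forces (r = F, s = F, t = T) or (r = T, s = F, t = T), and the consequent holds there. Either way the consequent holds.

[⇐] This fails. Under r = T, s = F, t = F, the left side is false but the right side is true.

(⇒) holds; (⇐) fails.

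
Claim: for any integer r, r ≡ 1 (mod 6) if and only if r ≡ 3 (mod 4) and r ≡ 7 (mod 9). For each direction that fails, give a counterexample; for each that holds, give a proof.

Converse. If r ≡ 3 (mod 4) and r ≡ 7 (mod 9), then by the Chinese remainder theorem r ≡ 7 (mod 36). Since 7 ≡ 1 (mod 6) and 6 ∣ 36, we get r ≡ 1 (mod 6).

Forward direction. This fails: r = 1 gives 1 ≡ 1 (mod 6) but 1 ≡ 1 (mod 4), so the conjunction on the right does not hold.

(⇒) fails; (⇐) holds.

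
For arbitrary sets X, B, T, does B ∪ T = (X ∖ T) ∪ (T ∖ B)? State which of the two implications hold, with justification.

Forward inclusion. This inclusion fails. Take X = ∅, B = {1}, T = ∅; then 1 ∈ B ∪ T but 1 ∉ (X ∖ T) ∪ (T ∖ B).

Reverse inclusion. This inclusion fails. Take X = {1}, B = ∅, T = ∅; then 1 ∈ (X ∖ T) ∪ (T ∖ B) but 1 ∉ B ∪ T.

Both inclusions fail.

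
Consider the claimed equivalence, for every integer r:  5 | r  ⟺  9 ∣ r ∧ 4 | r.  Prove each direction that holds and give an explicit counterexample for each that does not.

Neither direction holds.

Forward direction. This fails: take r = 5. Certainly 5 ∣ 5, but 9 ∤ 5.

Converse. This fails: take r = 36. Both 9 ∣ 36 and 4 ∣ 36, yet 36 is not a multiple of 5 (since 36 = 7·5 + 1), so 5 ∤ 36.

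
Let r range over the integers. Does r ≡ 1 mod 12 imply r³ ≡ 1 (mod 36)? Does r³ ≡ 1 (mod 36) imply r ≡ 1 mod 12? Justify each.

Both implications hold.

[⇐] The residues r modulo 36 with r³ ≡ 1 (mod 36) are exactly {1, 13, 25}, and each is ≡ 1 (mod 12).

[⇒] Suppose r ≡ 1 (mod 12). Working modulo 36, r ∈ {1, 13, 25}; for each such r, r³ ≡ 1 (mod 36).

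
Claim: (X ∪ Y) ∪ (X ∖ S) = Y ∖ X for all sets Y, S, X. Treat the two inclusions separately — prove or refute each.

(⟹) This inclusion fails. Take Y = ∅, S = ∅, X = {1}; then 1 ∈ (X ∪ Y) ∪ (X ∖ S) but 1 ∉ Y ∖ X.

(⟸) Let x ∈ Y ∖ X. Then either x ∈ Y and x ∉ S, X; or x ∈ Y ∩ S and x ∉ X. In each case x ∈ (X ∪ Y) ∪ (X ∖ S), so Y ∖ X ⊆ (X ∪ Y) ∪ (X ∖ S).

Only the reverse inclusion holds.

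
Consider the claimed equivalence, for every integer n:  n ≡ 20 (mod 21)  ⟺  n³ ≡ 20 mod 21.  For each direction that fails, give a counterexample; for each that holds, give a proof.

Only the forward direction holds.

(⇒) Suppose n ≡ 20 (mod 21). Write n = 21j + 20. Then (21j + 20)³ = 9261j³ + 26460j² + 25200j + 8000 = 21(441j³ + 1260j² + 1200j + 380) + 20, so n³ ≡ 20 (mod 21).

(⇐) This fails: take n = 5. Then 5³ = 125 ≡ 20 (mod 21), yet 5 ≡ 5 (mod 21), not 20.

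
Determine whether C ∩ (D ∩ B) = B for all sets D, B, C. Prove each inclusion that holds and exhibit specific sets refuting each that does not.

Forward inclusion. Let x ∈ C ∩ (D ∩ B). Then x ∈ D ∩ B ∩ C, from which x ∈ B.

Reverse inclusion. This inclusion fails. Take D = ∅, B = {1}, C = ∅; then 1 ∈ B but 1 ∉ C ∩ (D ∩ B).

The sets are not equal: only the forward inclusion holds.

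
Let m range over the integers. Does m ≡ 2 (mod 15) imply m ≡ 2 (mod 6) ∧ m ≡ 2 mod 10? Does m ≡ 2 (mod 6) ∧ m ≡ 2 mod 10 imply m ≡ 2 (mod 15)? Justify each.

(⇒) fails; (⇐) holds.

Forward direction. This fails: m = 17 gives 17 ≡ 2 (mod 15) but 17 ≡ 5 (mod 6), so the conjunction on the right does not hold.

Converse. If m ≡ 2 (mod 6) and m ≡ 2 (mod 10), then by the Chinese remainder theorem m ≡ 2 (mod 30). Since 2 ≡ 2 (mod 15) and 15 ∣ 30, we get m ≡ 2 (mod 15).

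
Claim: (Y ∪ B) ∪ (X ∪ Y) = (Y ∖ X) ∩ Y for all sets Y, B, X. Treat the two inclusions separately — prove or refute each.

(⊆) This inclusion fails. Take Y = ∅, B = {1}, X = ∅; then 1 ∈ (Y ∪ B) ∪ (X ∪ Y) but 1 ∉ (Y ∖ X) ∩ Y.

(⊇) Let x ∈ (Y ∖ X) ∩ Y. Then either x ∈ Y and x ∉ B, X; or x ∈ Y ∩ B and x ∉ X. In each case x ∈ (Y ∪ B) ∪ (X ∪ Y), so (Y ∖ X) ∩ Y ⊆ (Y ∪ B) ∪ (X ∪ Y).

The sets are not equal: only the reverse inclusion holds.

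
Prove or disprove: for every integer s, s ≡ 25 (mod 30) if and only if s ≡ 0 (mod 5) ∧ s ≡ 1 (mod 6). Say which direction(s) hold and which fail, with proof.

(→) Suppose s ≡ 25 (mod 30); write s = 30j + 25. Since 5 ∣ 30, reducing mod 5 gives s ≡ 25 ≡ 0 (mod 5); since 6 ∣ 30, reducing mod 6 gives s ≡ 25 ≡ 1 (mod 6).

(←) Conversely, if s ≡ 0 (mod 5) and s ≡ 1 (mod 6), then by the Chinese remainder theorem s ≡ 25 (mod 30). This is exactly s ≡ 25 (mod 30).

Both implications hold.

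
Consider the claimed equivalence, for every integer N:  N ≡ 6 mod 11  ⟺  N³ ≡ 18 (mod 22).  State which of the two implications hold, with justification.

The forward direction fails; the converse holds.

Forward direction. This fails: take N = 17. Then 17 ≡ 6 (mod 11), but 17³ = 4913 ≡ 7 (mod 22), not 18.

Converse. The residues r modulo 22 with r³ ≡ 18 (mod 22) are exactly {6}, and each is ≡ 6 (mod 11).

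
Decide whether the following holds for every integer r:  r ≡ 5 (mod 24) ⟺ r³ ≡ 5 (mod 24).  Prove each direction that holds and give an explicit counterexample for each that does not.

(⟹) Suppose r ≡ 5 (mod 24). Write r = 24j + 5. Then (24j + 5)³ = 13824j³ + 8640j² + 1800j + 125 = 24(576j³ + 360j² + 75j + 5) + 5, so r³ ≡ 5 (mod 24).

(⟸) Conversely, suppose r³ ≡ 5 (mod 24). The only residue r in {0, …, 23} with r³ ≡ 5 (mod 24) is r = 5, so r ≡ 5 (mod 24).

Both implications hold.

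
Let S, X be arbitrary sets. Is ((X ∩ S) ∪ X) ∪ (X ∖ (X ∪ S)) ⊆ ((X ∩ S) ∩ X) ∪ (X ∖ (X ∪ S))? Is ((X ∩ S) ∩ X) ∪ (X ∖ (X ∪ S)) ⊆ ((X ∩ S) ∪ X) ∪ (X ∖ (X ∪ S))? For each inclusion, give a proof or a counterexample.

Forward inclusion. This inclusion fails. Take S = ∅, X = {1}; then 1 ∈ ((X ∩ S) ∪ X) ∪ (X ∖ (X ∪ S)) but 1 ∉ ((X ∩ S) ∩ X) ∪ (X ∖ (X ∪ S)).

Reverse inclusion. Let x ∈ ((X ∩ S) ∩ X) ∪ (X ∖ (X ∪ S)). Then x ∈ S ∩ X, from which x ∈ ((X ∩ S) ∪ X) ∪ (X ∖ (X ∪ S)).

The sets are not equal: only the reverse inclusion holds.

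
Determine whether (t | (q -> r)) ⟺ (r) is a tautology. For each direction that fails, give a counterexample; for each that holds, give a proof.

[⇒] This fails. Under q = F, r = F, t = F, the left side is true but the right side is false.

[⇐] Assume the antecedent. If q is true, the antecedent forces (q = T, r = T, t = F) or (q = T, r = T, t = T), and t | (q -> r) holds there. If q is false, t | (q -> r) reduces to true regardless of the other variables. Either way t | (q -> r) holds.

(⇒) fails; (⇐) holds.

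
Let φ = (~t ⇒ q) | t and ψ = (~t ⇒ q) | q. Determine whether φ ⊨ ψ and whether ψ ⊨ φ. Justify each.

The biconditional holds.

[⇐] Assume the antecedent. If t is true, (~t ⇒ q) | t reduces to true regardless of the other variables. If t is false, the antecedent forces (t = F, q = T), and (~t ⇒ q) | t holds there. Either way (~t ⇒ q) | t holds.

[⇒] Assume the antecedent. If t is true, (~t ⇒ q) | q reduces to true regardless of the other variables. If t is false, the antecedent forces (t = F, q = T), and (~t ⇒ q) | q holds there. Either way (~t ⇒ q) | q holds.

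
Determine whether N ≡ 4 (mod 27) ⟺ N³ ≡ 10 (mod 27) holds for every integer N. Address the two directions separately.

Only the forward direction holds.

(→) Suppose N ≡ 4 (mod 27). Write N = 27j + 4. Then (27j + 4)³ = 19683j³ + 8748j² + 1296j + 64 = 27(729j³ + 324j² + 48j + 2) + 10, so N³ ≡ 10 (mod 27).

(←) This fails: take N = 13. Then 13³ = 2197 ≡ 10 (mod 27), yet 13 ≡ 13 (mod 27), not 4.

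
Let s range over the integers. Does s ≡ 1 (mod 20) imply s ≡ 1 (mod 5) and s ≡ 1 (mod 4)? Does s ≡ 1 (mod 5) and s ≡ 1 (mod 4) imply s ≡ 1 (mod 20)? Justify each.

[⇐] If s ≡ 1 (mod 5) and s ≡ 1 (mod 4), then by the Chinese remainder theorem s ≡ 1 (mod 20). This is exactly s ≡ 1 (mod 20).

[⇒] Suppose s ≡ 1 (mod 20); write s = 20j + 1. Since 5 ∣ 20, reducing mod 5 gives s ≡ 1 (mod 5); since 4 ∣ 20, reducing mod 4 gives s ≡ 1 (mod 4).

The biconditional holds.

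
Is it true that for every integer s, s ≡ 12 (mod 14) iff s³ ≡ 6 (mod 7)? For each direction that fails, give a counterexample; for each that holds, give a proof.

[⇒] Suppose s ≡ 12 (mod 14). Then s³ ≡ 12³ = 1728 (mod 14), and since 7 ∣ 14, also s³ ≡ 6 (mod 7).

[⇐] This fails: take s = 3. Then 3³ = 27 ≡ 6 (mod 7), yet 3 ≡ 3 (mod 14), not 12.

The forward direction holds; the converse fails.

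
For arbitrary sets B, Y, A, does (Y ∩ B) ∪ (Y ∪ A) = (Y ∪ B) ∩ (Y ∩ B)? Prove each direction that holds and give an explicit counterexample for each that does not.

The sets are not equal: only the reverse inclusion holds.

(⊆) This inclusion fails. Take B = ∅, Y = {1}, A = ∅; then 1 ∈ (Y ∩ B) ∪ (Y ∪ A) but 1 ∉ (Y ∪ B) ∩ (Y ∩ B).

(⊇) Let x ∈ (Y ∪ B) ∩ (Y ∩ B). Then either x ∈ B ∩ Y and x ∉ A; or x ∈ B ∩ Y ∩ A. In each case x ∈ (Y ∩ B) ∪ (Y ∪ A), so (Y ∪ B) ∩ (Y ∩ B) ⊆ (Y ∩ B) ∪ (Y ∪ A).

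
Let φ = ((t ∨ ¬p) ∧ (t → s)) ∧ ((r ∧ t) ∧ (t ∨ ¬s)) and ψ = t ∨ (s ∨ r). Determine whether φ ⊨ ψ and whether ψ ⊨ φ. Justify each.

Only the forward direction holds.

[⇒] Assume the antecedent. If t is true, t ∨ (s ∨ r) reduces to true regardless of the other variables. If t is false, the antecedent cannot hold. Either way t ∨ (s ∨ r) holds.

[⇐] This fails. Under t = T, r = F, p = F, s = F, the left side is false but the right side is true.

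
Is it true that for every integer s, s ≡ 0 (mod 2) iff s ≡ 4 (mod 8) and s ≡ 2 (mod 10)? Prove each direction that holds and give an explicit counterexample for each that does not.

Forward direction. This fails: s = 0 gives 0 ≡ 0 (mod 2) but 0 ≡ 0 (mod 8), so the conjunction on the right does not hold.

Converse. If s ≡ 4 (mod 8) and s ≡ 2 (mod 10), then by the Chinese remainder theorem s ≡ 12 (mod 40). Since 12 ≡ 0 (mod 2) and 2 ∣ 40, we get s ≡ 0 (mod 2).

Only the converse holds.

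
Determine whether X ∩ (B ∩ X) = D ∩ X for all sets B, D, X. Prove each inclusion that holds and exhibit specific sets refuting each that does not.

(⟹) This inclusion fails. Take B = {1}, D = ∅, X = {1}; then 1 ∈ X ∩ (B ∩ X) but 1 ∉ D ∩ X.

(⟸) This inclusion fails. Take B = ∅, D = {1}, X = {1}; then 1 ∈ D ∩ X but 1 ∉ X ∩ (B ∩ X).

(⊆) fails and (⊇) fails.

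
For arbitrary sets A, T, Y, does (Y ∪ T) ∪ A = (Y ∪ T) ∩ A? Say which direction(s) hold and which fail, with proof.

(⟸) Let x ∈ (Y ∪ T) ∩ A. Then either x ∈ A ∩ T and x ∉ Y; or x ∈ A ∩ Y and x ∉ T; or x ∈ A ∩ T ∩ Y. In each case x ∈ (Y ∪ T) ∪ A, so (Y ∪ T) ∩ A ⊆ (Y ∪ T) ∪ A.

(⟹) This inclusion fails. Take A = {1}, T = ∅, Y = ∅; then 1 ∈ (Y ∪ T) ∪ A but 1 ∉ (Y ∪ T) ∩ A.

The sets are not equal: only the reverse inclusion holds.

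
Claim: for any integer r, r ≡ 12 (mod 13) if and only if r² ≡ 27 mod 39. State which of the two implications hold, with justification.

(⇒) This fails: take r = 25. Then 25 ≡ 12 (mod 13), but 25² = 625 ≡ 1 (mod 39), not 27.

(⇐) This fails: take r = 27. Then 27² = 729 ≡ 27 (mod 39), yet 27 ≡ 1 (mod 13), not 12.

Both directions fail.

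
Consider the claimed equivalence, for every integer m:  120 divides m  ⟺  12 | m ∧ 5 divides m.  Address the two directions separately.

(⇒) If 120 ∣ m, write m = 120q. Since 120 = 10·12, m = 12·(10q), so 12 ∣ m; and since 120 = 24·5, m = 5·(24q), so 5 ∣ m.

(⇐) This fails: take m = 60. Both 12 ∣ 60 and 5 ∣ 60, yet 60 is not a multiple of 120 (since 60 = 0·120 + 60), so 120 ∤ 60.

Only the forward direction holds.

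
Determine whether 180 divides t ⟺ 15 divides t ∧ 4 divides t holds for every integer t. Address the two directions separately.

Only the forward direction holds.

(→) If 180 ∣ t, write t = 180q. Since 180 = 12·15, t = 15·(12q), so 15 ∣ t; and since 180 = 45·4, t = 4·(45q), so 4 ∣ t.

(←) This fails: take t = 60. Both 15 ∣ 60 and 4 ∣ 60, yet 60 is not a multiple of 180 (since 60 = 0·180 + 60), so 180 ∤ 60.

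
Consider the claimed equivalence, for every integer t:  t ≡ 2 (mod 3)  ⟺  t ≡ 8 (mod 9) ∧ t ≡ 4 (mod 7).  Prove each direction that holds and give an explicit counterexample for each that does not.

The forward direction fails; the converse holds.

Forward direction. This fails: t = 2 gives 2 ≡ 2 (mod 3) but 2 ≡ 2 (mod 9), so the conjunction on the right does not hold.

Converse. If t ≡ 8 (mod 9) and t ≡ 4 (mod 7), then by the Chinese remainder theorem t ≡ 53 (mod 63). Since 53 ≡ 2 (mod 3) and 3 ∣ 63, we get t ≡ 2 (mod 3).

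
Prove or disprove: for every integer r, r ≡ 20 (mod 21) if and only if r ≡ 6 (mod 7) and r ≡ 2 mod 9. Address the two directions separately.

(→) This fails: r = 41 gives 41 ≡ 20 (mod 21) but 41 ≡ 5 (mod 9), so the conjunction on the right does not hold.

(←) Conversely, if r ≡ 6 (mod 7) and r ≡ 2 (mod 9), then by the Chinese remainder theorem r ≡ 20 (mod 63). Since 20 ≡ 20 (mod 21) and 21 ∣ 63, we get r ≡ 20 (mod 21).

Only the reverse direction holds.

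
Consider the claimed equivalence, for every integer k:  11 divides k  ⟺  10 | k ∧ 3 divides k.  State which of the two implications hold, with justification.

Neither implication holds.

[⇒] This fails: take k = 11. Certainly 11 ∣ 11, but 10 ∤ 11.

[⇐] This fails: take k = 30. Both 10 ∣ 30 and 3 ∣ 30, yet 30 is not a multiple of 11 (since 30 = 2·11 + 8), so 11 ∤ 30.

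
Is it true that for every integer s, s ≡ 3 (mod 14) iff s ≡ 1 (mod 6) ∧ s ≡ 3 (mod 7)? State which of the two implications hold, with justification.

Only the converse holds.

(⇒) This fails: s = 17 gives 17 ≡ 3 (mod 14) but 17 ≡ 5 (mod 6), so the conjunction on the right does not hold.

(⇐) Conversely, if s ≡ 1 (mod 6) and s ≡ 3 (mod 7), then by the Chinese remainder theorem s ≡ 31 (mod 42). Since 31 ≡ 3 (mod 14) and 14 ∣ 42, we get s ≡ 3 (mod 14).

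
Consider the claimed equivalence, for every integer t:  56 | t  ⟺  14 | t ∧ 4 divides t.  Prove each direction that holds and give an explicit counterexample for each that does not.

[⇐] This fails: take t = 28. Both 14 ∣ 28 and 4 ∣ 28, yet 28 is not a multiple of 56 (since 28 = 0·56 + 28), so 56 ∤ 28.

[⇒] If 56 ∣ t, write t = 56q. Since 56 = 4·14, t = 14·(4q), so 14 ∣ t; and since 56 = 14·4, t = 4·(14q), so 4 ∣ t.

Not equivalent: only (⇒) holds.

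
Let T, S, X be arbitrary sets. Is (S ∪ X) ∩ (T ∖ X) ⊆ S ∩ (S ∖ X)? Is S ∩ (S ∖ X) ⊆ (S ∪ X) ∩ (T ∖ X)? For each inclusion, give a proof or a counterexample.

(⟹) Let x ∈ (S ∪ X) ∩ (T ∖ X). Then x ∈ T ∩ S and x ∉ X, from which x ∈ S ∩ (S ∖ X).

(⟸) This inclusion fails. Take T = ∅, S = {1}, X = ∅; then 1 ∈ S ∩ (S ∖ X) but 1 ∉ (S ∪ X) ∩ (T ∖ X).

The sets are not equal: only the forward inclusion holds.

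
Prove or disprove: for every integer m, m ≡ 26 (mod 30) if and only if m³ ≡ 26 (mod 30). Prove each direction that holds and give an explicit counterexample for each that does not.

Equivalent; both directions hold.

Converse. Suppose m³ ≡ 26 (mod 30). The only residue r in {0, …, 29} with r³ ≡ 26 (mod 30) is r = 26, so m ≡ 26 (mod 30).

Forward direction. Suppose m ≡ 26 (mod 30). Write m = 30j + 26. Then (30j + 26)³ = 27000j³ + 70200j² + 60840j + 17576 = 30(900j³ + 2340j² + 2028j + 585) + 26, so m³ ≡ 26 (mod 30).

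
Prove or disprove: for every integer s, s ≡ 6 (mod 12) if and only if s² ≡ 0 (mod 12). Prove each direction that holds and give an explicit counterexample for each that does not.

(←) This fails: take s = 0. Then 0² = 0 ≡ 0 (mod 12), yet 0 ≡ 0 (mod 12), not 6.

(→) Suppose s ≡ 6 (mod 12). Write s = 12j + 6. Then (12j + 6)² = 144j² + 144j + 36 = 12(12j² + 12j + 3) + 0, so s² ≡ 0 (mod 12).

Only the forward direction holds.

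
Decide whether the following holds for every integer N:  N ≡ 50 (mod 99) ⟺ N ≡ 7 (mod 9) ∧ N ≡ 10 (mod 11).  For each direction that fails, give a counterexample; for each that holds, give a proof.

(⟹) This fails: N = 50 gives 50 ≡ 50 (mod 99) but 50 ≡ 5 (mod 9), so the conjunction on the right does not hold.

(⟸) This fails: N = 43 satisfies both congruences on the right (43 ≡ 7 mod 9 and 43 ≡ 10 mod 11) yet 43 ≡ 43 (mod 99), not 50.

Both directions fail.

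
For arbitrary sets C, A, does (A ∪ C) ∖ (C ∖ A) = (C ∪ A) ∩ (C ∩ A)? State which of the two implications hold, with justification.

Only the reverse inclusion holds.

(⊇) Let x ∈ (C ∪ A) ∩ (C ∩ A). Then x ∈ C ∩ A, from which x ∈ (A ∪ C) ∖ (C ∖ A).

(⊆) This inclusion fails. Take C = ∅, A = {1}; then 1 ∈ (A ∪ C) ∖ (C ∖ A) but 1 ∉ (C ∪ A) ∩ (C ∩ A).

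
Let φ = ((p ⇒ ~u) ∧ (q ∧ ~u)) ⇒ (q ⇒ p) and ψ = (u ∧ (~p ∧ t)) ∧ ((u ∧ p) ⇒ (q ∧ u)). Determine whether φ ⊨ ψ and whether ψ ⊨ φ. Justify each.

Only the reverse direction holds.

(→) This fails. Under q = F, p = F, t = F, u = F, the left side is true but the right side is false.

(←) Assume the antecedent. If q is true, the antecedent forces (q = T, p = F, t = T, u = T), and the consequent holds there. If q is false, the consequent reduces to true regardless of the other variables. Either way the consequent holds.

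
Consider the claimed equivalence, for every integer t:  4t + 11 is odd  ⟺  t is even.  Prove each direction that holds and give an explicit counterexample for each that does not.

[⇐] Suppose t is even. Since 4 is even, 4t is even for every t, so 4t + 11 has the same parity as 11, which is odd. Hence 4t + 11 is odd.

[⇒] This fails: take t = 1. Then 4t + 11 = 15, which is odd, yet t = 1 is odd, not even.

The forward direction fails; the converse holds.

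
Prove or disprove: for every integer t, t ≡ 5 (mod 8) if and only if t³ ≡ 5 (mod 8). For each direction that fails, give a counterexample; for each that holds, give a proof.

The biconditional holds.

(⇒) Suppose t ≡ 5 (mod 8). Write t = 8j + 5. Then (8j + 5)³ = 512j³ + 960j² + 600j + 125 = 8(64j³ + 120j² + 75j + 15) + 5, so t³ ≡ 5 (mod 8).

(⇐) Conversely, suppose t³ ≡ 5 (mod 8). The only residue r in {0, …, 7} with r³ ≡ 5 (mod 8) is r = 5, so t ≡ 5 (mod 8).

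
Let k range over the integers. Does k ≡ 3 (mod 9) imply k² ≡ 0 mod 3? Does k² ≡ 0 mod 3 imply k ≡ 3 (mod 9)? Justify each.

Forward direction. Suppose k ≡ 3 (mod 9). Then k² ≡ 3² = 9 (mod 9), and since 3 ∣ 9, also k² ≡ 0 (mod 3).

Converse. This fails: take k = 0. Then 0² = 0 ≡ 0 (mod 3), yet 0 ≡ 0 (mod 9), not 3.

Not equivalent: only (⇒) holds.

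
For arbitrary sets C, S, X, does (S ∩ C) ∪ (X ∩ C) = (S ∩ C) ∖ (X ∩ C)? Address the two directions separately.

(⊆) fails; (⊇) holds.

(⊆) This inclusion fails. Take C = {1}, S = ∅, X = {1}; then 1 ∈ (S ∩ C) ∪ (X ∩ C) but 1 ∉ (S ∩ C) ∖ (X ∩ C).

(⊇) Let x ∈ (S ∩ C) ∖ (X ∩ C). Then x ∈ C ∩ S and x ∉ X, from which x ∈ (S ∩ C) ∪ (X ∩ C).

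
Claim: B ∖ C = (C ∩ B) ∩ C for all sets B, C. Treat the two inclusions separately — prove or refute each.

(⟹) This inclusion fails. Take B = {1}, C = ∅; then 1 ∈ B ∖ C but 1 ∉ (C ∩ B) ∩ C.

(⟸) This inclusion fails. Take B = {1}, C = {1}; then 1 ∈ (C ∩ B) ∩ C but 1 ∉ B ∖ C.

(⊆) fails and (⊇) fails.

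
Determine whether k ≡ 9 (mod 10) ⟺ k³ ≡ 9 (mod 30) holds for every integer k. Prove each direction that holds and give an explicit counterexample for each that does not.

Forward direction. This fails: take k = 19. Then 19 ≡ 9 (mod 10), but 19³ = 6859 ≡ 19 (mod 30), not 9.

Converse. The residues r modulo 30 with r³ ≡ 9 (mod 30) are exactly {9}, and each is ≡ 9 (mod 10).

Only the reverse direction holds.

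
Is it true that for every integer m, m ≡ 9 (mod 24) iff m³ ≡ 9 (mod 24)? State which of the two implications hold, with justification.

Equivalent; both directions hold.

Forward direction. Suppose m ≡ 9 (mod 24). Write m = 24j + 9. Then (24j + 9)³ = 13824j³ + 15552j² + 5832j + 729 = 24(576j³ + 648j² + 243j + 30) + 9, so m³ ≡ 9 (mod 24).

Converse. Suppose m³ ≡ 9 (mod 24). The only residue r in {0, …, 23} with r³ ≡ 9 (mod 24) is r = 9, so m ≡ 9 (mod 24).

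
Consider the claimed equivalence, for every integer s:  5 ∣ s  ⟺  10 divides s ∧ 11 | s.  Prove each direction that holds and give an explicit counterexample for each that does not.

The forward direction fails; the converse holds.

[⇒] This fails: take s = 5. Certainly 5 ∣ 5, but 10 ∤ 5.

[⇐] Suppose 10 ∣ s and 11 ∣ s. Any common multiple of 10 and 11 is a multiple of their lcm; here gcd(10, 11) = 1, so lcm(10, 11) = 10·11 = 110, so 110 ∣ s. Since 5 ∣ 110, it follows that 5 ∣ s.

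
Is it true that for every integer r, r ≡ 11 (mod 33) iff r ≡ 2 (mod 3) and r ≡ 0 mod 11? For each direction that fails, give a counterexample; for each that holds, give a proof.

(→) Suppose r ≡ 11 (mod 33); write r = 33j + 11. Since 3 ∣ 33, reducing mod 3 gives r ≡ 11 ≡ 2 (mod 3); since 11 ∣ 33, reducing mod 11 gives r ≡ 11 ≡ 0 (mod 11).

(←) Conversely, if r ≡ 2 (mod 3) and r ≡ 0 (mod 11), then by the Chinese remainder theorem r ≡ 11 (mod 33). This is exactly r ≡ 11 (mod 33).

Equivalent; both directions hold.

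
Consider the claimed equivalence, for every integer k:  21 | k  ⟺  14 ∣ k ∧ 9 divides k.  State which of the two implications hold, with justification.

[⇒] This fails: take k = 21. Certainly 21 ∣ 21, but 14 ∤ 21.

[⇐] Suppose 14 ∣ k and 9 ∣ k. Any common multiple of 14 and 9 is a multiple of their lcm; here gcd(14, 9) = 1, so lcm(14, 9) = 14·9 = 126, so 126 ∣ k. Since 21 ∣ 126, it follows that 21 ∣ k.

Only the converse holds.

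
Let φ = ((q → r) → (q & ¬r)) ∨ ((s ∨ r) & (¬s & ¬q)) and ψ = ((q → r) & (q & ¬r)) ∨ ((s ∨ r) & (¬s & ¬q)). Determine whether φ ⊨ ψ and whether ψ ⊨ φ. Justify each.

Not equivalent: only (⇐) holds.

Converse. Assume the antecedent. If r is true, the antecedent forces (r = T, q = F, s = F), and the consequent holds there. If r is false, the antecedent cannot hold. Either way the consequent holds.

Forward direction. This fails. Under r = F, q = T, s = F, the left side is true but the right side is false.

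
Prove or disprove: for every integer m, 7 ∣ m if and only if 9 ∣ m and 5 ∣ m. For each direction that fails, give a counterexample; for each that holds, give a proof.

Neither direction holds.

(⇒) This fails: take m = 7. Certainly 7 ∣ 7, but 9 ∤ 7.

(⇐) This fails: take m = 45. Both 9 ∣ 45 and 5 ∣ 45, yet 45 is not a multiple of 7 (since 45 = 6·7 + 3), so 7 ∤ 45.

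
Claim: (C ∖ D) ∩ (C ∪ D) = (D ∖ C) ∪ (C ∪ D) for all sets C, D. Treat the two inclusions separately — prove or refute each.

(⟹) Let x ∈ (C ∖ D) ∩ (C ∪ D). Then x ∈ C and x ∉ D, from which x ∈ (D ∖ C) ∪ (C ∪ D).

(⟸) This inclusion fails. Take C = ∅, D = {1}; then 1 ∈ (D ∖ C) ∪ (C ∪ D) but 1 ∉ (C ∖ D) ∩ (C ∪ D).

(⊆) holds; (⊇) fails.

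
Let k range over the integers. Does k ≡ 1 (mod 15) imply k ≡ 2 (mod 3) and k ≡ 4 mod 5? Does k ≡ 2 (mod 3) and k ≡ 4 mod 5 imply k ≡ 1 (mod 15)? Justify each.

Forward direction. This fails: k = 1 gives 1 ≡ 1 (mod 15) but 1 ≡ 1 (mod 3), so the conjunction on the right does not hold.

Converse. This fails: k = 14 satisfies both congruences on the right (14 ≡ 2 mod 3 and 14 ≡ 4 mod 5) yet 14 ≡ 14 (mod 15), not 1.

(⇒) fails and (⇐) fails.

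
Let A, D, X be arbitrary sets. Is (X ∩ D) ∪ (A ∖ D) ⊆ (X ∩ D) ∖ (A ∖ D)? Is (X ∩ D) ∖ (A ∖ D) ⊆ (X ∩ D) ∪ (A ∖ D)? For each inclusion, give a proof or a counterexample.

(⊆) fails; (⊇) holds.

Forward inclusion. This inclusion fails. Take A = {1}, D = ∅, X = ∅; then 1 ∈ (X ∩ D) ∪ (A ∖ D) but 1 ∉ (X ∩ D) ∖ (A ∖ D).

Reverse inclusion. Let x ∈ (X ∩ D) ∖ (A ∖ D). Then either x ∈ D ∩ X and x ∉ A; or x ∈ A ∩ D ∩ X. In each case x ∈ (X ∩ D) ∪ (A ∖ D), so (X ∩ D) ∖ (A ∖ D) ⊆ (X ∩ D) ∪ (A ∖ D).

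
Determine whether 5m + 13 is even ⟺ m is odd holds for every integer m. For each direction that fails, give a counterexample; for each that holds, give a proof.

The biconditional holds.

(→) Suppose 5m + 13 is even. Since 5 is odd, 5m and m have the same parity, so 5m + 13 ≡ m + 13 (mod 2). As 13 is odd, 5m + 13 is even exactly when m is odd. Thus m is odd.

(←) Conversely, suppose m is odd; write m = 2j + 1. Then 5m + 13 = 5·(2j + 1) + 13 = 2·5j + 18, which is even.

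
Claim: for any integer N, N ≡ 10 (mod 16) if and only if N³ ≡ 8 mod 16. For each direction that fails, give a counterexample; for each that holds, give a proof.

The forward direction holds; the converse fails.

(⟸) This fails: take N = 2. Then 2³ = 8 ≡ 8 (mod 16), yet 2 ≡ 2 (mod 16), not 10.

(⟹) Suppose N ≡ 10 (mod 16). Write N = 16j + 10. Then (16j + 10)³ = 4096j³ + 7680j² + 4800j + 1000 = 16(256j³ + 480j² + 300j + 62) + 8, so N³ ≡ 8 (mod 16).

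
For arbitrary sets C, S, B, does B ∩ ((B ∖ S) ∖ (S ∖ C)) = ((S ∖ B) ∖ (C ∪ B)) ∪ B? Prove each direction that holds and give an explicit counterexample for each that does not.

Forward inclusion. Let x ∈ B ∩ ((B ∖ S) ∖ (S ∖ C)). Then either x ∈ B and x ∉ C, S; or x ∈ C ∩ B and x ∉ S. In each case x ∈ ((S ∖ B) ∖ (C ∪ B)) ∪ B, so B ∩ ((B ∖ S) ∖ (S ∖ C)) ⊆ ((S ∖ B) ∖ (C ∪ B)) ∪ B.

Reverse inclusion. This inclusion fails. Take C = ∅, S = {1}, B = ∅; then 1 ∈ ((S ∖ B) ∖ (C ∪ B)) ∪ B but 1 ∉ B ∩ ((B ∖ S) ∖ (S ∖ C)).

Only the forward inclusion holds.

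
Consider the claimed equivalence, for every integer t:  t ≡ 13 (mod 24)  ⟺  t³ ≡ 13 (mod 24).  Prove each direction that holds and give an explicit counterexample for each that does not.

(⟹) Suppose t ≡ 13 (mod 24). Write t = 24j + 13. Then (24j + 13)³ = 13824j³ + 22464j² + 12168j + 2197 = 24(576j³ + 936j² + 507j + 91) + 13, so t³ ≡ 13 (mod 24).

(⟸) Conversely, suppose t³ ≡ 13 (mod 24). The only residue r in {0, …, 23} with r³ ≡ 13 (mod 24) is r = 13, so t ≡ 13 (mod 24).

Equivalent; both directions hold.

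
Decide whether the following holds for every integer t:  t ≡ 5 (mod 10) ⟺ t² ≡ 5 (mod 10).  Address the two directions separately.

Both implications hold.

Forward direction. Suppose t ≡ 5 (mod 10). Write t = 10j + 5. Then (10j + 5)² = 100j² + 100j + 25 = 10(10j² + 10j + 2) + 5, so t² ≡ 5 (mod 10).

Converse. For the converse, argue contrapositively. If t ≢ 5 (mod 10), then t is congruent to one of 0, 1, 2, 3, 4, 6, 7, 8, 9 modulo 10, and these give t² ≡ 0, 1, 4, 9, 6, 6, 9, 4, 1 respectively — never 5.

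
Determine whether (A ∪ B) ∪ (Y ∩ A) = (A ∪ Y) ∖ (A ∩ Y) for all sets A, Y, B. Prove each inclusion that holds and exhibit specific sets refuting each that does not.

Forward inclusion. This inclusion fails. Take A = {1}, Y = {1}, B = ∅; then 1 ∈ (A ∪ B) ∪ (Y ∩ A) but 1 ∉ (A ∪ Y) ∖ (A ∩ Y).

Reverse inclusion. This inclusion fails. Take A = ∅, Y = {1}, B = ∅; then 1 ∈ (A ∪ Y) ∖ (A ∩ Y) but 1 ∉ (A ∪ B) ∪ (Y ∩ A).

Neither inclusion holds.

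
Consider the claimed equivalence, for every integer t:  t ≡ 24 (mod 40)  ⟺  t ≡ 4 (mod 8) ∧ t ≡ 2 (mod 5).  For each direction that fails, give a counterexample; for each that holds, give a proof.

(⇒) fails and (⇐) fails.

[⇒] This fails: t = 24 gives 24 ≡ 24 (mod 40) but 24 ≡ 0 (mod 8), so the conjunction on the right does not hold.

[⇐] This fails: t = 12 satisfies both congruences on the right (12 ≡ 4 mod 8 and 12 ≡ 2 mod 5) yet 12 ≡ 12 (mod 40), not 24.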